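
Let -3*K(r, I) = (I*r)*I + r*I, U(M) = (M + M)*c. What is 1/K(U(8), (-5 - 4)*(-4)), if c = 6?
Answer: -1/42624 ≈ -2.3461e-5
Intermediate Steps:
U(M) = 12*M (U(M) = (M + M)*6 = (2*M)*6 = 12*M)
K(r, I) = -I*r/3 - r*I**2/3 (K(r, I) = -((I*r)*I + r*I)/3 = -(r*I**2 + I*r)/3 = -(I*r + r*I**2)/3 = -I*r/3 - r*I**2/3)
1/K(U(8), (-5 - 4)*(-4)) = 1/(-(-5 - 4)*(-4)*12*8*(1 + (-5 - 4)*(-4))/3) = 1/(-1/3*(-9*(-4))*96*(1 - 9*(-4))) = 1/(-1/3*36*96*(1 + 36)) = 1/(-1/3*36*96*37) = 1/(-42624) = -1/42624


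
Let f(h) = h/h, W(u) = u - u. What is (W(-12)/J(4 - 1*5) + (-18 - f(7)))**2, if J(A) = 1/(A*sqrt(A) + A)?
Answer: 361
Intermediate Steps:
W(u) = 0
f(h) = 1
J(A) = 1/(A + A**(3/2)) (J(A) = 1/(A**(3/2) + A) = 1/(A + A**(3/2)))
(W(-12)/J(4 - 1*5) + (-18 - f(7)))**2 = (0/(1/((4 - 1*5) + (4 - 1*5)**(3/2))) + (-18 - 1*1))**2 = (0/(1/((4 - 5) + (4 - 5)**(3/2))) + (-18 - 1))**2 = (0/(1/(-1 + (-1)**(3/2))) - 19)**2 = (0/(1/(-1 - I)) - 19)**2 = (0/(((-1 + I)/2)) - 19)**2 = (0*(-1 - I) - 19)**2 = (0 - 19)**2 = (-19)**2 = 361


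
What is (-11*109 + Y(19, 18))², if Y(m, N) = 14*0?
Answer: 1437601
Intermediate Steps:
Y(m, N) = 0
(-11*109 + Y(19, 18))² = (-11*109 + 0)² = (-1199 + 0)² = (-1199)² = 1437601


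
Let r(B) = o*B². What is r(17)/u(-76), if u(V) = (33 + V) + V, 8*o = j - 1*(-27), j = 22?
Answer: -119/8 ≈ -14.875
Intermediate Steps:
o = 49/8 (o = (22 - 1*(-27))/8 = (22 + 27)/8 = (⅛)*49 = 49/8 ≈ 6.1250)
r(B) = 49*B²/8
u(V) = 33 + 2*V
r(17)/u(-76) = ((49/8)*17²)/(33 + 2*(-76)) = ((49/8)*289)/(33 - 152) = (14161/8)/(-119) = (14161/8)*(-1/119) = -119/8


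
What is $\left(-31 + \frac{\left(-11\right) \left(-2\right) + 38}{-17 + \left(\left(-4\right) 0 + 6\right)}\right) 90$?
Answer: $- \frac{36090}{11} \approx -3280.9$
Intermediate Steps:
$\left(-31 + \frac{\left(-11\right) \left(-2\right) + 38}{-17 + \left(\left(-4\right) 0 + 6\right)}\right) 90 = \left(-31 + \frac{22 + 38}{-17 + \left(0 + 6\right)}\right) 90 = \left(-31 + \frac{60}{-17 + 6}\right) 90 = \left(-31 + \frac{60}{-11}\right) 90 = \left(-31 + 60 \left(- \frac{1}{11}\right)\right) 90 = \left(-31 - \frac{60}{11}\right) 90 = \left(- \frac{401}{11}\right) 90 = - \frac{36090}{11}$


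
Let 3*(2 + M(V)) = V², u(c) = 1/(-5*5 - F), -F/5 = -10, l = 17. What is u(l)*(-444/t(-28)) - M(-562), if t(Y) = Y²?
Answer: -1547606089/14700 ≈ -1.0528e+5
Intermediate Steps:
F = 50 (F = -5*(-10) = 50)
u(c) = -1/75 (u(c) = 1/(-5*5 - 1*50) = 1/(-25 - 50) = 1/(-75) = -1/75)
M(V) = -2 + V²/3
u(l)*(-444/t(-28)) - M(-562) = -(-148)/(25*((-28)²)) - (-2 + (⅓)*(-562)²) = -(-148)/(25*784) - (-2 + (⅓)*315844) = -(-148)/(25*784) - (-2 + 315844/3) = -1/75*(-111/196) - 1*315838/3 = 37/4900 - 315838/3 = -1547606089/14700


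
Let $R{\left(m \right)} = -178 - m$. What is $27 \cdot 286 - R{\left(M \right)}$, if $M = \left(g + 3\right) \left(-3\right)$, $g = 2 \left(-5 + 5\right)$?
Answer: $7891$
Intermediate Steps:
$g = 0$ ($g = 2 \cdot 0 = 0$)
$M = -9$ ($M = \left(0 + 3\right) \left(-3\right) = 3 \left(-3\right) = -9$)
$27 \cdot 286 - R{\left(M \right)} = 27 \cdot 286 - \left(-178 - -9\right) = 7722 - \left(-178 + 9\right) = 7722 - -169 = 7722 + 169 = 7891$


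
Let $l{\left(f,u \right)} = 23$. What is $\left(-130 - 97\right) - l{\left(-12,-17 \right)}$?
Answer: $-250$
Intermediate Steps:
$\left(-130 - 97\right) - l{\left(-12,-17 \right)} = \left(-130 - 97\right) - 23 = -227 - 23 = -250$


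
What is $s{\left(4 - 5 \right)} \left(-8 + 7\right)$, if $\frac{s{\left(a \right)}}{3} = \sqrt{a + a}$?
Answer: $- 3 i \sqrt{2} \approx - 4.2426 i$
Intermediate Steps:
$s{\left(a \right)} = 3 \sqrt{2} \sqrt{a}$ ($s{\left(a \right)} = 3 \sqrt{a + a} = 3 \sqrt{2 a} = 3 \sqrt{2} \sqrt{a}$)
$s{\left(4 - 5 \right)} \left(-8 + 7\right) = 3 \sqrt{2} \sqrt{4 - 5} \left(-8 + 7\right) = 3 \sqrt{2} \sqrt{-1} \left(-1\right) = 3 \sqrt{2} i \left(-1\right) = 3 i \sqrt{2} \left(-1\right) = - 3 i \sqrt{2}$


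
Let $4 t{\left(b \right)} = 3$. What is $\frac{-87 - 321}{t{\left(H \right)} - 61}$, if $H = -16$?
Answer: $\frac{1632}{241} \approx 6.7718$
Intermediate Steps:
$t{\left(b \right)} = \frac{3}{4}$ ($t{\left(b \right)} = \frac{1}{4} \cdot 3 = \frac{3}{4}$)
$\frac{-87 - 321}{t{\left(H \right)} - 61} = \frac{-87 - 321}{\frac{3}{4} - 61} = - \frac{408}{- \frac{241}{4}} = \left(-408\right) \left(- \frac{4}{241}\right) = \frac{1632}{241}$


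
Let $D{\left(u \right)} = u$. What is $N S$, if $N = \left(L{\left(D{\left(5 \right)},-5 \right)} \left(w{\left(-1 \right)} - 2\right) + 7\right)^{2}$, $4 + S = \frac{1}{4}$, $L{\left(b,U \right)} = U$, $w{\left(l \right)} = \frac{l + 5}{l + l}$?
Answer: $- \frac{10935}{4} \approx -2733.8$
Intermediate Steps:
$w{\left(l \right)} = \frac{5 + l}{2 l}$
$S = - \frac{15}{4}$ ($S = -4 + \frac{1}{4} = - \frac{15}{4} \approx -3.75$)
$N = 729$ ($N = \left(- 5 \left(\frac{5 - 1}{2 \left(-1\right)} - 2\right) + 7\right)^{2} = \left(- 5 \left(\frac{1}{2} \left(-1\right) 4 - 2\right) + 7\right)^{2} = \left(- 5 \left(-2 - 2\right) + 7\right)^{2} = \left(\left(-5\right) \left(-4\right) + 7\right)^{2} = \left(20 + 7\right)^{2} = 27^{2} = 729$)
$N S = 729 \left(- \frac{15}{4}\right) = - \frac{10935}{4}$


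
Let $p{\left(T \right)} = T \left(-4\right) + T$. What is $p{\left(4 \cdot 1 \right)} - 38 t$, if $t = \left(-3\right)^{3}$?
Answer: $1014$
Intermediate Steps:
$p{\left(T \right)} = - 3 T$ ($p{\left(T \right)} = - 4 T + T = - 3 T$)
$t = -27$
$p{\left(4 \cdot 1 \right)} - 38 t = - 3 \cdot 4 \cdot 1 - -1026 = \left(-3\right) 4 + 1026 = -12 + 1026 = 1014$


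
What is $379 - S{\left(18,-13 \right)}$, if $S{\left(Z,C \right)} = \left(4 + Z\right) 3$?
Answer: $313$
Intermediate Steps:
$S{\left(Z,C \right)} = 12 + 3 Z$
$379 - S{\left(18,-13 \right)} = 379 - \left(12 + 3 \cdot 18\right) = 379 - \left(12 + 54\right) = 379 - 66 = 313$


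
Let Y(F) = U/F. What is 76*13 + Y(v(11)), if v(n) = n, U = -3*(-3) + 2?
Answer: 989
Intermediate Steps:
U = 11 (U = 9 + 2 = 11)
Y(F) = 11/F
76*13 + Y(v(11)) = 76*13 + 11/11 = 988 + 11*(1/11) = 988 + 1 = 989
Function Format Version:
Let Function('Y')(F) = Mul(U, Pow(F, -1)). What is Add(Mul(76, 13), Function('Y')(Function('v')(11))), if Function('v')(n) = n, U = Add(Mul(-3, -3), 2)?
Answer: 989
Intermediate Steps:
U = 11 (U = Add(9, 2) = 11)
Function('Y')(F) = Mul(11, Pow(F, -1))
Add(Mul(76, 13), Function('Y')(Function('v')(11))) = Add(Mul(76, 13), Mul(11, Pow(11, -1))) = Add(988, Mul(11, Rational(1, 11))) = Add(988, 1) = 989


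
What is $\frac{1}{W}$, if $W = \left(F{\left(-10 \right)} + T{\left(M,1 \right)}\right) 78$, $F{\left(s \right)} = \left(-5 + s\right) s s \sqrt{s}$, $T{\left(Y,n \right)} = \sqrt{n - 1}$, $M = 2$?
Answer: $\frac{i \sqrt{10}}{1170000} \approx 2.7028 \cdot 10^{-6} i$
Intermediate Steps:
$T{\left(Y,n \right)} = \sqrt{-1 + n}$
$F{\left(s \right)} = s^{\frac{5}{2}} \left(-5 + s\right)$ ($F{\left(s \right)} = s \left(-5 + s\right) s \sqrt{s} = s^{2} \left(-5 + s\right) \sqrt{s} = s^{\frac{5}{2}} \left(-5 + s\right)$)
$W = - 117000 i \sqrt{10}$ ($W = \left(\left(-10\right)^{\frac{5}{2}} \left(-5 - 10\right) + \sqrt{-1 + 1}\right) 78 = \left(100 i \sqrt{10} \left(-15\right) + \sqrt{0}\right) 78 = \left(- 1500 i \sqrt{10} + 0\right) 78 = - 1500 i \sqrt{10} \cdot 78 = - 117000 i \sqrt{10} \approx - 3.6999 \cdot 10^{5} i$)
$\frac{1}{W} = \frac{1}{\left(-117000\right) i \sqrt{10}} = \frac{i \sqrt{10}}{1170000}$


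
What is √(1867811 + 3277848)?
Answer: √5145659 ≈ 2268.4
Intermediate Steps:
√(1867811 + 3277848) = √5145659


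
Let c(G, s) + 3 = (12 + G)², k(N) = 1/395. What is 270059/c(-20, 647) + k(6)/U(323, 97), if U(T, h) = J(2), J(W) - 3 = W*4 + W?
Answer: 1386753026/313235 ≈ 4427.2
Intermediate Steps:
J(W) = 3 + 5*W (J(W) = 3 + (W*4 + W) = 3 + (4*W + W) = 3 + 5*W)
U(T, h) = 13 (U(T, h) = 3 + 5*2 = 3 + 10 = 13)
k(N) = 1/395
c(G, s) = -3 + (12 + G)²
270059/c(-20, 647) + k(6)/U(323, 97) = 270059/(-3 + (12 - 20)²) + (1/395)/13 = 270059/(-3 + (-8)²) + (1/395)*(1/13) = 270059/(-3 + 64) + 1/5135 = 270059/61 + 1/5135 = 1386753026/313235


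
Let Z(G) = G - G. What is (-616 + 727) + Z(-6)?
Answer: 111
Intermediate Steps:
Z(G) = 0
(-616 + 727) + Z(-6) = (-616 + 727) + 0 = 111 + 0 = 111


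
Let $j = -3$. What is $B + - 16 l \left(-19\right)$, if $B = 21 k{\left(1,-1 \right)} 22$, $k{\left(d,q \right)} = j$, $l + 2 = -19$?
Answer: $-7770$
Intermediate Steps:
$l = -21$ ($l = -2 - 19 = -21$)
$k{\left(d,q \right)} = -3$
$B = -1386$ ($B = 21 \left(-3\right) 22 = \left(-63\right) 22 = -1386$)
$B + - 16 l \left(-19\right) = -1386 + \left(-16\right) \left(-21\right) \left(-19\right) = -1386 + 336 \left(-19\right) = -1386 - 6384 = -7770$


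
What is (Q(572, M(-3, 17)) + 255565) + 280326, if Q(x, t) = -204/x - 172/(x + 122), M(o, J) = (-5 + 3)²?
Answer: 26591417316/49621 ≈ 5.3589e+5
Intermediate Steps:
M(o, J) = 4 (M(o, J) = (-2)² = 4)
Q(x, t) = -204/x - 172/(122 + x)
(Q(572, M(-3, 17)) + 255565) + 280326 = (8*(-3111 - 47*572)/(572*(122 + 572)) + 255565) + 280326 = (8*(1/572)*(-3111 - 26884)/694 + 255565) + 280326 = (8*(1/572)*(1/694)*(-29995) + 255565) + 280326 = (-29995/49621 + 255565) + 280326 = 12681360870/49621 + 280326 = 26591417316/49621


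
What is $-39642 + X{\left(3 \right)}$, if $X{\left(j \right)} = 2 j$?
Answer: $-39636$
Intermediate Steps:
$-39642 + X{\left(3 \right)} = -39642 + 2 \cdot 3 = -39642 + 6 = -39636$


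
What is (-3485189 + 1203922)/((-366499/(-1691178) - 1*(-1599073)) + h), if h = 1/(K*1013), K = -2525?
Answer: -9868161907943065950/6917170767458616547 ≈ -1.4266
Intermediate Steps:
h = -1/2557825 (h = 1/(-2525*1013) = 1/(-2557825) = -1/2557825 ≈ -3.9096e-7)
(-3485189 + 1203922)/((-366499/(-1691178) - 1*(-1599073)) + h) = (-3485189 + 1203922)/((-366499/(-1691178) - 1*(-1599073)) - 1/2557825) = -2281267/((-366499*(-1/1691178) + 1599073) - 1/2557825) = -2281267/((366499/1691178 + 1599073) - 1/2557825) = -2281267/(2704317444493/1691178 - 1/2557825) = -2281267/6917170767458616547/4325737367850 = -2281267*4325737367850/6917170767458616547 = -9868161907943065950/6917170767458616547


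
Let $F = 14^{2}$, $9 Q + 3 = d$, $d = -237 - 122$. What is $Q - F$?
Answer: $- \frac{2126}{9} \approx -236.22$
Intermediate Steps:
$d = -359$ ($d = -237 - 122 = -359$)
$Q = - \frac{362}{9}$ ($Q = - \frac{1}{3} + \frac{1}{9} \left(-359\right) = - \frac{1}{3} - \frac{359}{9} = - \frac{362}{9} \approx -40.222$)
$F = 196$
$Q - F = - \frac{362}{9} - 196 = - \frac{2126}{9}$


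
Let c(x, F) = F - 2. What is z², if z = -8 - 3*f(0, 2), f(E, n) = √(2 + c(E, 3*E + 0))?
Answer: 64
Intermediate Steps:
c(x, F) = -2 + F
f(E, n) = √3*√E (f(E, n) = √(2 + (-2 + (3*E + 0))) = √(2 + (-2 + 3*E)) = √(3*E) = √3*√E)
z = -8 (z = -8 - 3*√3*√0 = -8 - 3*√3*0 = -8 - 3*0 = -8 + 0 = -8)
z² = (-8)² = 64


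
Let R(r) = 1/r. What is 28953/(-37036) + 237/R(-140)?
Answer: -1228883433/37036 ≈ -33181.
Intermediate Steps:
28953/(-37036) + 237/R(-140) = 28953/(-37036) + 237/(1/(-140)) = 28953*(-1/37036) + 237/(-1/140) = -28953/37036 + 237*(-140) = -28953/37036 - 33180 = -1228883433/37036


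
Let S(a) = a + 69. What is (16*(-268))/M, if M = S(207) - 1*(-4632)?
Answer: -1072/1227 ≈ -0.87368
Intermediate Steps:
S(a) = 69 + a
M = 4908 (M = (69 + 207) - 1*(-4632) = 276 + 4632 = 4908)
(16*(-268))/M = (16*(-268))/4908 = -4288*1/4908 = -1072/1227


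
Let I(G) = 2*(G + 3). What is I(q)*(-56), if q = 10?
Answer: -1456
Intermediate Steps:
I(G) = 6 + 2*G (I(G) = 2*(3 + G) = 6 + 2*G)
I(q)*(-56) = (6 + 2*10)*(-56) = (6 + 20)*(-56) = 26*(-56) = -1456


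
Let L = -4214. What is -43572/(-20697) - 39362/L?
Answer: 166381287/14536193 ≈ 11.446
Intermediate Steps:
-43572/(-20697) - 39362/L = -43572/(-20697) - 39362/(-4214) = -43572*(-1/20697) - 39362*(-1/4214) = 14524/6899 + 19681/2107 = 166381287/14536193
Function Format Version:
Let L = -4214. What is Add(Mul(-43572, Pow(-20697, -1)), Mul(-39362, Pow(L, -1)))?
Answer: Rational(166381287, 14536193) ≈ 11.446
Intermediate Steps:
Add(Mul(-43572, Pow(-20697, -1)), Mul(-39362, Pow(L, -1))) = Add(Mul(-43572, Pow(-20697, -1)), Mul(-39362, Pow(-4214, -1))) = Add(Mul(-43572, Rational(-1, 20697)), Mul(-39362, Rational(-1, 4214))) = Add(Rational(14524, 6899), Rational(19681, 2107)) = Rational(166381287, 14536193)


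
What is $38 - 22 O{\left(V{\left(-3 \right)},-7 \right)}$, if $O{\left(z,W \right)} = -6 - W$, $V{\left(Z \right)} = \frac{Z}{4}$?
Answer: $16$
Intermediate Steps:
$V{\left(Z \right)} = \frac{Z}{4}$ ($V{\left(Z \right)} = Z \frac{1}{4} = \frac{Z}{4}$)
$38 - 22 O{\left(V{\left(-3 \right)},-7 \right)} = 38 - 22 \left(-6 - -7\right) = 38 - 22 \left(-6 + 7\right) = 38 - 22 = 16$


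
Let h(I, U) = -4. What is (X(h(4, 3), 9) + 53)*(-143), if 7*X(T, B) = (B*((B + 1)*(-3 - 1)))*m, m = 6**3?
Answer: 11066627/7 ≈ 1.5809e+6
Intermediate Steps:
m = 216
X(T, B) = 216*B*(-4 - 4*B)/7 (X(T, B) = ((B*((B + 1)*(-3 - 1)))*216)/7 = ((B*((1 + B)*(-4)))*216)/7 = ((B*(-4 - 4*B))*216)/7 = (216*B*(-4 - 4*B))/7 = 216*B*(-4 - 4*B)/7)
(X(h(4, 3), 9) + 53)*(-143) = (-864/7*9*(1 + 9) + 53)*(-143) = (-864/7*9*10 + 53)*(-143) = (-77760/7 + 53)*(-143) = -77389/7*(-143) = 11066627/7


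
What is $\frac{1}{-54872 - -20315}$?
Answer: $- \frac{1}{34557} \approx -2.8938 \cdot 10^{-5}$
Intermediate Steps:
$\frac{1}{-54872 - -20315} = \frac{1}{-54872 + 20315} = \frac{1}{-34557} = - \frac{1}{34557}$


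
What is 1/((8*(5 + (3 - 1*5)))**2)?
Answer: 1/576 ≈ 0.0017361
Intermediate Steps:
1/((8*(5 + (3 - 1*5)))**2) = 1/((8*(5 + (3 - 5)))**2) = 1/((8*(5 - 2))**2) = 1/((8*3)**2) = 1/(24**2) = 1/576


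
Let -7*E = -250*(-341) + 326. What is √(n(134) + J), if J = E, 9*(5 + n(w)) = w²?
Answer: I*√4513649/21 ≈ 101.17*I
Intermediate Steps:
n(w) = -5 + w²/9
E = -85576/7 (E = -(-250*(-341) + 326)/7 = -(85250 + 326)/7 = -⅐*85576 = -85576/7 ≈ -12225.)
J = -85576/7 ≈ -12225.
√(n(134) + J) = √((-5 + (⅑)*134²) - 85576/7) = √((-5 + (⅑)*17956) - 85576/7) = √((-5 + 17956/9) - 85576/7) = √(17911/9 - 85576/7) = √(-644807/63) = I*√4513649/21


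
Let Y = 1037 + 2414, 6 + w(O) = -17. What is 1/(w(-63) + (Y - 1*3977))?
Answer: -1/549 ≈ -0.0018215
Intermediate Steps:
w(O) = -23 (w(O) = -6 - 17 = -23)
Y = 3451
1/(w(-63) + (Y - 1*3977)) = 1/(-23 + (3451 - 1*3977)) = 1/(-23 + (3451 - 3977)) = 1/(-23 - 526) = 1/(-549) = -1/549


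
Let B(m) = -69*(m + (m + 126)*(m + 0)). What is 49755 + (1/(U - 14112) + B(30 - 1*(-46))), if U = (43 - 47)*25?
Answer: -14422010725/14212 ≈ -1.0148e+6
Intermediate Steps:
U = -100 (U = -4*25 = -100)
B(m) = -69*m - 69*m*(126 + m) (B(m) = -69*(m + (126 + m)*m) = -69*(m + m*(126 + m)) = -69*m - 69*m*(126 + m))
49755 + (1/(U - 14112) + B(30 - 1*(-46))) = 49755 + (1/(-100 - 14112) - 69*(30 - 1*(-46))*(127 + (30 - 1*(-46)))) = 49755 + (1/(-14212) - 69*(30 + 46)*(127 + (30 + 46))) = 49755 + (-1/14212 - 69*76*(127 + 76)) = 49755 + (-1/14212 - 69*76*203) = 49755 + (-1/14212 - 1064532) = 49755 - 15129128785/14212 = -14422010725/14212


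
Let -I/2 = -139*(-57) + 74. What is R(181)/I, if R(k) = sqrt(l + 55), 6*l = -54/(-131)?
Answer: -sqrt(945034)/2095214 ≈ -0.00046398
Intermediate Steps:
l = 9/131 (l = (-54/(-131))/6 = (-54*(-1/131))/6 = (1/6)*(54/131) = 9/131 ≈ 0.068702)
I = -15994 (I = -2*(-139*(-57) + 74) = -2*(7923 + 74) = -2*7997 = -15994)
R(k) = sqrt(945034)/131 (R(k) = sqrt(9/131 + 55) = sqrt(7214/131) = sqrt(945034)/131)
R(181)/I = (sqrt(945034)/131)/(-15994) = (sqrt(945034)/131)*(-1/15994) = -sqrt(945034)/2095214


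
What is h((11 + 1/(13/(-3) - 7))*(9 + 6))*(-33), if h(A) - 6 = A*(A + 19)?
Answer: -1140847983/1156 ≈ -9.8689e+5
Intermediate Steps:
h(A) = 6 + A*(19 + A) (h(A) = 6 + A*(A + 19) = 6 + A*(19 + A))
h((11 + 1/(13/(-3) - 7))*(9 + 6))*(-33) = (6 + ((11 + 1/(13/(-3) - 7))*(9 + 6))² + 19*((11 + 1/(13/(-3) - 7))*(9 + 6)))*(-33) = (6 + ((11 + 1/(13*(-⅓) - 7))*15)² + 19*((11 + 1/(13*(-⅓) - 7))*15))*(-33) = (6 + ((11 + 1/(-13/3 - 7))*15)² + 19*((11 + 1/(-13/3 - 7))*15))*(-33) = (6 + ((11 + 1/(-34/3))*15)² + 19*((11 + 1/(-34/3))*15))*(-33) = (6 + ((11 - 3/34)*15)² + 19*((11 - 3/34)*15))*(-33) = (6 + ((371/34)*15)² + 19*((371/34)*15))*(-33) = (6 + (5565/34)² + 19*(5565/34))*(-33) = (6 + 30969225/1156 + 105735/34)*(-33) = (34571151/1156)*(-33) = -1140847983/1156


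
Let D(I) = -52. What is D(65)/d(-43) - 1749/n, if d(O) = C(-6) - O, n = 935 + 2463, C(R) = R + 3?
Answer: -15416/8495 ≈ -1.8147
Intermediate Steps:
C(R) = 3 + R
n = 3398
d(O) = -3 - O (d(O) = (3 - 6) - O = -3 - O)
D(65)/d(-43) - 1749/n = -52/(-3 - 1*(-43)) - 1749/3398 = -52/(-3 + 43) - 1749*1/3398 = -52/40 - 1749/3398 = -52*1/40 - 1749/3398 = -13/10 - 1749/3398 = -15416/8495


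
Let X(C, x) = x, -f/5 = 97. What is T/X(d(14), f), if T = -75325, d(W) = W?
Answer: 15065/97 ≈ 155.31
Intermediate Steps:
f = -485 (f = -5*97 = -485)
T/X(d(14), f) = -75325/(-485) = -75325*(-1/485) = 15065/97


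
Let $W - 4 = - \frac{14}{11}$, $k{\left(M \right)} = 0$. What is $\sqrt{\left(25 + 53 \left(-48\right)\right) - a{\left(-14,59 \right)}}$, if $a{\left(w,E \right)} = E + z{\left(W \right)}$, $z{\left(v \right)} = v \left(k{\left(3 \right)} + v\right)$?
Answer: $\frac{i \sqrt{312838}}{11} \approx 50.847 i$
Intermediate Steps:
$W = \frac{30}{11}$ ($W = 4 - \frac{14}{11} = \frac{30}{11} \approx 2.7273$)
$z{\left(v \right)} = v^{2}$ ($z{\left(v \right)} = v \left(0 + v\right) = v v = v^{2}$)
$a{\left(w,E \right)} = \frac{900}{121} + E$ ($a{\left(w,E \right)} = E + \left(\frac{30}{11}\right)^{2} = E + \frac{900}{121} = \frac{900}{121} + E$)
$\sqrt{\left(25 + 53 \left(-48\right)\right) - a{\left(-14,59 \right)}} = \sqrt{\left(25 + 53 \left(-48\right)\right) - \left(\frac{900}{121} + 59\right)} = \sqrt{\left(25 - 2544\right) - \frac{8039}{121}} = \sqrt{-2519 - \frac{8039}{121}} = \sqrt{- \frac{312838}{121}} = \frac{i \sqrt{312838}}{11}$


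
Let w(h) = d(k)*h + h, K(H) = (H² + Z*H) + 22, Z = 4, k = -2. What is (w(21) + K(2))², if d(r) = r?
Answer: 169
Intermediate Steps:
K(H) = 22 + H² + 4*H (K(H) = (H² + 4*H) + 22 = 22 + H² + 4*H)
w(h) = -h (w(h) = -2*h + h = -h)
(w(21) + K(2))² = (-1*21 + (22 + 2² + 4*2))² = (-21 + (22 + 4 + 8))² = (-21 + 34)² = 13² = 169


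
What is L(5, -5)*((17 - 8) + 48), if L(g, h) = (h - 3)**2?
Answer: 3648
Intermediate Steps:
L(g, h) = (-3 + h)**2
L(5, -5)*((17 - 8) + 48) = (-3 - 5)**2*((17 - 8) + 48) = (-8)**2*(9 + 48) = 64*57 = 3648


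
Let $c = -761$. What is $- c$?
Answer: $761$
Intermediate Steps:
$- c = \left(-1\right) \left(-761\right) = 761$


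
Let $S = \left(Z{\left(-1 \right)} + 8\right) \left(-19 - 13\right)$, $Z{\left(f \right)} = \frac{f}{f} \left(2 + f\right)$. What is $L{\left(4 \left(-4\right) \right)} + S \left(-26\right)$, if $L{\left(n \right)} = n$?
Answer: $7472$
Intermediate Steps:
$Z{\left(f \right)} = 2 + f$ ($Z{\left(f \right)} = 1 \left(2 + f\right) = 2 + f$)
$S = -288$ ($S = \left(\left(2 - 1\right) + 8\right) \left(-19 - 13\right) = \left(1 + 8\right) \left(-32\right) = 9 \left(-32\right) = -288$)
$L{\left(4 \left(-4\right) \right)} + S \left(-26\right) = 4 \left(-4\right) - -7488 = -16 + 7488 = 7472$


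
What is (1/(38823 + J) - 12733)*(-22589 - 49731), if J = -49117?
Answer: 4739617868480/5147 ≈ 9.2085e+8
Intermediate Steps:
(1/(38823 + J) - 12733)*(-22589 - 49731) = (1/(38823 - 49117) - 12733)*(-22589 - 49731) = (1/(-10294) - 12733)*(-72320) = (-1/10294 - 12733)*(-72320) = -131073503/10294*(-72320) = 4739617868480/5147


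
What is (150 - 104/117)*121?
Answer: 162382/9 ≈ 18042.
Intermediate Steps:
(150 - 104/117)*121 = (150 - 104*1/117)*121 = (150 - 8/9)*121 = (1342/9)*121 = 162382/9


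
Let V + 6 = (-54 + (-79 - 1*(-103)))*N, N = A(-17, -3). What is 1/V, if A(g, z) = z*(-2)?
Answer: -1/186 ≈ -0.0053763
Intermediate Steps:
A(g, z) = -2*z
N = 6 (N = -2*(-3) = 6)
V = -186 (V = -6 + (-54 + (-79 - 1*(-103)))*6 = -6 + (-54 + (-79 + 103))*6 = -6 + (-54 + 24)*6 = -6 - 30*6 = -6 - 180 = -186)
1/V = 1/(-186) = -1/186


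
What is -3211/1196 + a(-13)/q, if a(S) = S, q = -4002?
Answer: -21463/8004 ≈ -2.6815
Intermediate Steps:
-3211/1196 + a(-13)/q = -3211/1196 - 13/(-4002) = -3211*1/1196 - 13*(-1/4002) = -247/92 + 13/4002 = -21463/8004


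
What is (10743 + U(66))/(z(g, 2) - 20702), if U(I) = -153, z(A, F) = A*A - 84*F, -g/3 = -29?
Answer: -10590/13301 ≈ -0.79618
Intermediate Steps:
g = 87 (g = -3*(-29) = 87)
z(A, F) = A**2 - 84*F
(10743 + U(66))/(z(g, 2) - 20702) = (10743 - 153)/((87**2 - 84*2) - 20702) = 10590/((7569 - 168) - 20702) = 10590/(7401 - 20702) = 10590/(-13301) = 10590*(-1/13301) = -10590/13301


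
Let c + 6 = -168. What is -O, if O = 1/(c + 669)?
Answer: -1/495 ≈ -0.0020202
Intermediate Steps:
c = -174 (c = -6 - 168 = -174)
O = 1/495 (O = 1/(-174 + 669) = 1/495 ≈ 0.0020202)
-O = -1*1/495 = -1/495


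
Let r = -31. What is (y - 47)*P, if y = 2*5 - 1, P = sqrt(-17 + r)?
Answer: -152*I*sqrt(3) ≈ -263.27*I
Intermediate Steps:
P = 4*I*sqrt(3) (P = sqrt(-17 - 31) = sqrt(-48) = 4*I*sqrt(3) ≈ 6.9282*I)
y = 9 (y = 10 - 1 = 9)
(y - 47)*P = (9 - 47)*(4*I*sqrt(3)) = -152*I*sqrt(3)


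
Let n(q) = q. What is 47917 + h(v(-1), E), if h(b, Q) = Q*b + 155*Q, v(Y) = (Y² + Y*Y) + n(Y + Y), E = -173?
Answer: 21102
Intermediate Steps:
v(Y) = 2*Y + 2*Y² (v(Y) = (Y² + Y*Y) + (Y + Y) = (Y² + Y²) + 2*Y = 2*Y² + 2*Y = 2*Y + 2*Y²)
h(b, Q) = 155*Q + Q*b
47917 + h(v(-1), E) = 47917 - 173*(155 + 2*(-1)*(1 - 1)) = 47917 - 173*(155 + 2*(-1)*0) = 47917 - 173*(155 + 0) = 47917 - 173*155 = 47917 - 26815 = 21102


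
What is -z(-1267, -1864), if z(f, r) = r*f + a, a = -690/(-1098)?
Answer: -432189019/183 ≈ -2.3617e+6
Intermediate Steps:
a = 115/183 (a = -690*(-1/1098) = 115/183 ≈ 0.62842)
z(f, r) = 115/183 + f*r (z(f, r) = r*f + 115/183 = f*r + 115/183 = 115/183 + f*r)
-z(-1267, -1864) = -(115/183 - 1267*(-1864)) = -(115/183 + 2361688) = -1*432189019/183 = -432189019/183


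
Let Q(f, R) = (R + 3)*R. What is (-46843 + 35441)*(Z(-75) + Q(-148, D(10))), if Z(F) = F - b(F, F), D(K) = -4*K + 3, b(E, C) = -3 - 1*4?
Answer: -13568380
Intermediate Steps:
b(E, C) = -7 (b(E, C) = -3 - 4 = -7)
D(K) = 3 - 4*K
Q(f, R) = R*(3 + R) (Q(f, R) = (3 + R)*R = R*(3 + R))
Z(F) = 7 + F (Z(F) = F - 1*(-7) = F + 7 = 7 + F)
(-46843 + 35441)*(Z(-75) + Q(-148, D(10))) = (-46843 + 35441)*((7 - 75) + (3 - 4*10)*(3 + (3 - 4*10))) = -11402*(-68 + (3 - 40)*(3 + (3 - 40))) = -11402*(-68 - 37*(3 - 37)) = -11402*(-68 - 37*(-34)) = -11402*(-68 + 1258) = -11402*1190 = -13568380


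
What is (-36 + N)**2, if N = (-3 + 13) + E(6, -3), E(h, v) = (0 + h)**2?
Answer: 100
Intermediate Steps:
E(h, v) = h**2
N = 46 (N = (-3 + 13) + 6**2 = 10 + 36 = 46)
(-36 + N)**2 = (-36 + 46)**2 = 10**2 = 100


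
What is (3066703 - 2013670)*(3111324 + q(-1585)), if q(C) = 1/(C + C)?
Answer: 10385956099790607/3170 ≈ 3.2763e+12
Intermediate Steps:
q(C) = 1/(2*C)
(3066703 - 2013670)*(3111324 + q(-1585)) = (3066703 - 2013670)*(3111324 + (½)/(-1585)) = 1053033*(3111324 + (½)*(-1/1585)) = 1053033*(3111324 - 1/3170) = 1053033*(9862897079/3170) = 10385956099790607/3170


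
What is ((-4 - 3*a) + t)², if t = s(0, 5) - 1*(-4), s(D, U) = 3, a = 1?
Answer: 0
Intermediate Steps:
t = 7 (t = 3 - 1*(-4) = 3 + 4 = 7)
((-4 - 3*a) + t)² = ((-4 - 3*1) + 7)² = ((-4 - 3) + 7)² = (-7 + 7)² = 0² = 0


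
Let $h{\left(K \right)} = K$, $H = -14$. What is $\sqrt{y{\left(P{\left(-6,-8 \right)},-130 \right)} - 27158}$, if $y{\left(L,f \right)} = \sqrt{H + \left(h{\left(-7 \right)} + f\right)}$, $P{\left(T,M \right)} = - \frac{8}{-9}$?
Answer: $\sqrt{-27158 + i \sqrt{151}} \approx 0.0373 + 164.8 i$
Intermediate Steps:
$P{\left(T,M \right)} = \frac{8}{9}$ ($P{\left(T,M \right)} = \left(-8\right) \left(- \frac{1}{9}\right) = \frac{8}{9}$)
$y{\left(L,f \right)} = \sqrt{-21 + f}$ ($y{\left(L,f \right)} = \sqrt{-14 + \left(-7 + f\right)} = \sqrt{-21 + f}$)
$\sqrt{y{\left(P{\left(-6,-8 \right)},-130 \right)} - 27158} = \sqrt{\sqrt{-21 - 130} - 27158} = \sqrt{\sqrt{-151} - 27158} = \sqrt{i \sqrt{151} - 27158} = \sqrt{-27158 + i \sqrt{151}}$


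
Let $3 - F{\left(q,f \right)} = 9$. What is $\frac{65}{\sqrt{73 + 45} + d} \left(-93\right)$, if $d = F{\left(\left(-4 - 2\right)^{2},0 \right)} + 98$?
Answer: $- \frac{7130}{107} + \frac{155 \sqrt{118}}{214} \approx -58.768$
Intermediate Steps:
$F{\left(q,f \right)} = -6$ ($F{\left(q,f \right)} = 3 - 9 = -6$)
$d = 92$ ($d = -6 + 98 = 92$)
$\frac{65}{\sqrt{73 + 45} + d} \left(-93\right) = \frac{65}{\sqrt{73 + 45} + 92} \left(-93\right) = \frac{65}{\sqrt{118} + 92} \left(-93\right) = \frac{65}{92 + \sqrt{118}} \left(-93\right) = - \frac{6045}{92 + \sqrt{118}}$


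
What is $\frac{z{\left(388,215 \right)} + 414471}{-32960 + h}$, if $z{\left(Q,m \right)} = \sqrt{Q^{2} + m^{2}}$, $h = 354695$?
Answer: $\frac{138157}{107245} + \frac{\sqrt{196769}}{321735} \approx 1.2896$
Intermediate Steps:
$\frac{z{\left(388,215 \right)} + 414471}{-32960 + h} = \frac{\sqrt{388^{2} + 215^{2}} + 414471}{-32960 + 354695} = \frac{\sqrt{150544 + 46225} + 414471}{321735} = \left(\sqrt{196769} + 414471\right) \frac{1}{321735} = \left(414471 + \sqrt{196769}\right) \frac{1}{321735} = \frac{138157}{107245} + \frac{\sqrt{196769}}{321735}$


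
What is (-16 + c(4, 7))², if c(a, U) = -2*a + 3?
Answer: 441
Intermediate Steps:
c(a, U) = 3 - 2*a
(-16 + c(4, 7))² = (-16 + (3 - 2*4))² = (-16 + (3 - 8))² = (-16 - 5)² = (-21)² = 441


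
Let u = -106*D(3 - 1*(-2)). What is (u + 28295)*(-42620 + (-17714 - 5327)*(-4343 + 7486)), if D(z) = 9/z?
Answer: -10182219531643/5 ≈ -2.0364e+12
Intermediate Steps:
u = -954/5 (u = -954/(3 - 1*(-2)) = -954/(3 + 2) = -954/5 ≈ -190.80)
(u + 28295)*(-42620 + (-17714 - 5327)*(-4343 + 7486)) = (-954/5 + 28295)*(-42620 + (-17714 - 5327)*(-4343 + 7486)) = 140521*(-42620 - 23041*3143)/5 = 140521*(-42620 - 72417863)/5 = (140521/5)*(-72460483) = -10182219531643/5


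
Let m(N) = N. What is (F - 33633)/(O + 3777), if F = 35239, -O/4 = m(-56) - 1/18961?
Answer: 30451366/75862965 ≈ 0.40140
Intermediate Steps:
O = 4247268/18961 (O = -4*(-56 - 1/18961) = -4*(-1061817/18961) = 4247268/18961 ≈ 224.00)
(F - 33633)/(O + 3777) = (35239 - 33633)/(4247268/18961 + 3777) = 1606/(75862965/18961) = 1606*(18961/75862965) = 30451366/75862965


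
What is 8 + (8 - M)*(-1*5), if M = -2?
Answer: -42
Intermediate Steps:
8 + (8 - M)*(-1*5) = 8 + (8 - 1*(-2))*(-1*5) = 8 + (8 + 2)*(-5) = 8 + 10*(-5) = 8 - 50 = -42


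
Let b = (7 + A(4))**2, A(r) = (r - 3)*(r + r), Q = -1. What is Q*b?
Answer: -225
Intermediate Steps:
A(r) = 2*r*(-3 + r) (A(r) = (-3 + r)*(2*r) = 2*r*(-3 + r))
b = 225 (b = (7 + 2*4*(-3 + 4))**2 = (7 + 2*4*1)**2 = (7 + 8)**2 = 15**2 = 225)
Q*b = -1*225 = -225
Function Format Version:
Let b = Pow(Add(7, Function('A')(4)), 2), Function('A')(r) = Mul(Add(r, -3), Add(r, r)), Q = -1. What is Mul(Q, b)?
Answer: -225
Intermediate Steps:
Function('A')(r) = Mul(2, r, Add(-3, r)) (Function('A')(r) = Mul(Add(-3, r), Mul(2, r)) = Mul(2, r, Add(-3, r)))
b = 225 (b = Pow(Add(7, Mul(2, 4, Add(-3, 4))), 2) = Pow(Add(7, Mul(2, 4, 1)), 2) = Pow(Add(7, 8), 2) = Pow(15, 2) = 225)
Mul(Q, b) = Mul(-1, 225) = -225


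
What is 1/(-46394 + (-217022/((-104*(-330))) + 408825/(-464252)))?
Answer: -153203160/7108811095151 ≈ -2.1551e-5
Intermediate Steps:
1/(-46394 + (-217022/((-104*(-330))) + 408825/(-464252))) = 1/(-46394 + (-217022/34320 + 408825*(-1/464252))) = 1/(-46394 + (-217022*1/34320 - 408825/464252)) = 1/(-46394 + (-8347/1320 - 408825/464252)) = 1/(-46394 - 1103690111/153203160) = 1/(-7108811095151/153203160) = -153203160/7108811095151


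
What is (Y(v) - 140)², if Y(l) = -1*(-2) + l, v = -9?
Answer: 21609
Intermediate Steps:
Y(l) = 2 + l
(Y(v) - 140)² = ((2 - 9) - 140)² = (-7 - 140)² = (-147)² = 21609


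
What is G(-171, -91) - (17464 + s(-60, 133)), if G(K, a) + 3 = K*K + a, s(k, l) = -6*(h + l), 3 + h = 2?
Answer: 12475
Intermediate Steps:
h = -1 (h = -3 + 2 = -1)
s(k, l) = 6 - 6*l (s(k, l) = -6*(-1 + l) = 6 - 6*l)
G(K, a) = -3 + a + K² (G(K, a) = -3 + (K*K + a) = -3 + (K² + a) = -3 + (a + K²) = -3 + a + K²)
G(-171, -91) - (17464 + s(-60, 133)) = (-3 - 91 + (-171)²) - (17464 + (6 - 6*133)) = (-3 - 91 + 29241) - (17464 + (6 - 798)) = 29147 - (17464 - 792) = 29147 - 1*16672 = 29147 - 16672 = 12475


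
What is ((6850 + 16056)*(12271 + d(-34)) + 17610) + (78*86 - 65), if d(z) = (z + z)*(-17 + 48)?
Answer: 232817931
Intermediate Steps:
d(z) = 62*z (d(z) = (2*z)*31 = 62*z)
((6850 + 16056)*(12271 + d(-34)) + 17610) + (78*86 - 65) = ((6850 + 16056)*(12271 + 62*(-34)) + 17610) + (78*86 - 65) = (22906*(12271 - 2108) + 17610) + (6708 - 65) = (22906*10163 + 17610) + 6643 = (232793678 + 17610) + 6643 = 232811288 + 6643 = 232817931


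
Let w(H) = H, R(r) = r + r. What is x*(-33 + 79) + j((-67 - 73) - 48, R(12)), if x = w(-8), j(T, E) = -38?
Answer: -406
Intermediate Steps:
R(r) = 2*r
x = -8
x*(-33 + 79) + j((-67 - 73) - 48, R(12)) = -8*(-33 + 79) - 38 = -8*46 - 38 = -368 - 38 = -406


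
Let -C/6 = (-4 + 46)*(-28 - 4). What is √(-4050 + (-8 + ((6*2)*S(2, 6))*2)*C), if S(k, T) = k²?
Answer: 3*√78398 ≈ 839.99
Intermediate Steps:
C = 8064 (C = -6*(-4 + 46)*(-28 - 4) = -252*(-32) = -6*(-1344) = 8064)
√(-4050 + (-8 + ((6*2)*S(2, 6))*2)*C) = √(-4050 + (-8 + ((6*2)*2²)*2)*8064) = √(-4050 + (-8 + (12*4)*2)*8064) = √(-4050 + (-8 + 48*2)*8064) = √(-4050 + (-8 + 96)*8064) = √(-4050 + 88*8064) = √(-4050 + 709632) = √705582 = 3*√78398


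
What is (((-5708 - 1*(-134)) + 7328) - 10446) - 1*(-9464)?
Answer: 772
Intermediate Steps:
(((-5708 - 1*(-134)) + 7328) - 10446) - 1*(-9464) = (((-5708 + 134) + 7328) - 10446) + 9464 = ((-5574 + 7328) - 10446) + 9464 = (1754 - 10446) + 9464 = -8692 + 9464 = 772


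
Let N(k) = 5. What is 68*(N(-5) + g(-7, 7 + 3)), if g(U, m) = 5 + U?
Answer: 204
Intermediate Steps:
68*(N(-5) + g(-7, 7 + 3)) = 68*(5 + (5 - 7)) = 68*(5 - 2) = 68*3 = 204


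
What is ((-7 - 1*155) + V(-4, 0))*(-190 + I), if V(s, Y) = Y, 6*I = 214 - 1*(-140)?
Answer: 21222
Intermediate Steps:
I = 59 (I = (214 - 1*(-140))/6 = (214 + 140)/6 = (1/6)*354 = 59)
((-7 - 1*155) + V(-4, 0))*(-190 + I) = ((-7 - 1*155) + 0)*(-190 + 59) = ((-7 - 155) + 0)*(-131) = (-162 + 0)*(-131) = -162*(-131) = 21222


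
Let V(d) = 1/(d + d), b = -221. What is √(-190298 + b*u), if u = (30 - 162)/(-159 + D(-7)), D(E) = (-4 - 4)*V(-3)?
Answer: I*√352203110/43 ≈ 436.44*I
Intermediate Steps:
V(d) = 1/(2*d)
D(E) = 4/3 (D(E) = (-4 - 4)*((½)/(-3)) = -4*(-1)/3 = -8*(-⅙) = 4/3)
u = 36/43 (u = (30 - 162)/(-159 + 4/3) = -132/(-473/3) = -132*(-3/473) = 36/43 ≈ 0.83721)
√(-190298 + b*u) = √(-190298 - 221*36/43) = √(-190298 - 7956/43) = √(-8190770/43) = I*√352203110/43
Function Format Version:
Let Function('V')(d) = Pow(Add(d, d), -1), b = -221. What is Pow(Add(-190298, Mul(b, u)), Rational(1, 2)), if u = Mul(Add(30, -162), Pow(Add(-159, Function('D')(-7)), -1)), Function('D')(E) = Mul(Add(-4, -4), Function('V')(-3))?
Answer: Mul(Rational(1, 43), I, Pow(352203110, Rational(1, 2))) ≈ Mul(436.44, I)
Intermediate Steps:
Function('V')(d) = Mul(Rational(1, 2), Pow(d, -1)) (Function('V')(d) = Pow(Mul(2, d), -1) = Mul(Rational(1, 2), Pow(d, -1)))
Function('D')(E) = Rational(4, 3) (Function('D')(E) = Mul(Add(-4, -4), Mul(Rational(1, 2), Pow(-3, -1))) = Mul(-8, Mul(Rational(1, 2), Rational(-1, 3))) = Mul(-8, Rational(-1, 6)) = Rational(4, 3))
u = Rational(36, 43) (u = Mul(Add(30, -162), Pow(Add(-159, Rational(4, 3)), -1)) = Mul(-132, Pow(Rational(-473, 3), -1)) = Mul(-132, Rational(-3, 473)) = Rational(36, 43) ≈ 0.83721)
Pow(Add(-190298, Mul(b, u)), Rational(1, 2)) = Pow(Add(-190298, Mul(-221, Rational(36, 43))), Rational(1, 2)) = Pow(Add(-190298, Rational(-7956, 43)), Rational(1, 2)) = Pow(Rational(-8190770, 43), Rational(1, 2)) = Mul(Rational(1, 43), I, Pow(352203110, Rational(1, 2)))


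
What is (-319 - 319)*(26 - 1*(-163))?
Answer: -120582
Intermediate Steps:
(-319 - 319)*(26 - 1*(-163)) = -638*(26 + 163) = -638*189 = -120582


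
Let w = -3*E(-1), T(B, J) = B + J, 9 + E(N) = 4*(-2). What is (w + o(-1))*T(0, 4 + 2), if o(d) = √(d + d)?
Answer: 306 + 6*I*√2 ≈ 306.0 + 8.4853*I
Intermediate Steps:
E(N) = -17 (E(N) = -9 + 4*(-2) = -9 - 8 = -17)
o(d) = √2*√d (o(d) = √(2*d) = √2*√d)
w = 51 (w = -3*(-17) = 51)
(w + o(-1))*T(0, 4 + 2) = (51 + √2*√(-1))*(0 + (4 + 2)) = (51 + √2*I)*(0 + 6) = (51 + I*√2)*6 = 306 + 6*I*√2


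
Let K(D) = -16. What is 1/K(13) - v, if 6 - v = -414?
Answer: -6721/16 ≈ -420.06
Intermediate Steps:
v = 420 (v = 6 - 1*(-414) = 6 + 414 = 420)
1/K(13) - v = 1/(-16) - 1*420 = -1/16 - 420 = -6721/16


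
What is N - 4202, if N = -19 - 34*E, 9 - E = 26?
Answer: -3643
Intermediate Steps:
E = -17 (E = 9 - 1*26 = 9 - 26 = -17)
N = 559 (N = -19 - 34*(-17) = -19 + 578 = 559)
N - 4202 = 559 - 4202 = -3643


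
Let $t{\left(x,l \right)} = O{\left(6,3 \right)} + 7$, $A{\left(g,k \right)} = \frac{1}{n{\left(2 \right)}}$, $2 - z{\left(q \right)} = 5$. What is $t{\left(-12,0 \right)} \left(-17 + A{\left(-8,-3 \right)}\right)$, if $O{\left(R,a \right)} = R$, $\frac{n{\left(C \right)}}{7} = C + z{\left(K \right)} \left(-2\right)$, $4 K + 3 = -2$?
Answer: $- \frac{12363}{56} \approx -220.77$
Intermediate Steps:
$K = - \frac{5}{4}$ ($K = - \frac{3}{4} + \frac{1}{4} \left(-2\right) = - \frac{3}{4} - \frac{1}{2} = - \frac{5}{4} \approx -1.25$)
$z{\left(q \right)} = -3$ ($z{\left(q \right)} = 2 - 5 = -3$)
$n{\left(C \right)} = 42 + 7 C$ ($n{\left(C \right)} = 7 \left(C - -6\right) = 7 \left(C + 6\right) = 7 \left(6 + C\right) = 42 + 7 C$)
$A{\left(g,k \right)} = \frac{1}{56}$ ($A{\left(g,k \right)} = \frac{1}{42 + 7 \cdot 2} = \frac{1}{42 + 14} = \frac{1}{56}$)
$t{\left(x,l \right)} = 13$ ($t{\left(x,l \right)} = 6 + 7 = 13$)
$t{\left(-12,0 \right)} \left(-17 + A{\left(-8,-3 \right)}\right) = 13 \left(-17 + \frac{1}{56}\right) = 13 \left(- \frac{951}{56}\right) = - \frac{12363}{56}$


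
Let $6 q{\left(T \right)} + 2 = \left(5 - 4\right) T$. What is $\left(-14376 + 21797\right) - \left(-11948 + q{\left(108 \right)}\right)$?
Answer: $\frac{58054}{3} \approx 19351.0$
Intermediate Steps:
$q{\left(T \right)} = - \frac{1}{3} + \frac{T}{6}$ ($q{\left(T \right)} = - \frac{1}{3} + \frac{\left(5 - 4\right) T}{6} = - \frac{1}{3} + \frac{1 T}{6} = - \frac{1}{3} + \frac{T}{6}$)
$\left(-14376 + 21797\right) - \left(-11948 + q{\left(108 \right)}\right) = \left(-14376 + 21797\right) + \left(\left(\left(5195 + 2766\right) + 3987\right) - \left(- \frac{1}{3} + \frac{1}{6} \cdot 108\right)\right) = 7421 + \left(\left(7961 + 3987\right) - \left(- \frac{1}{3} + 18\right)\right) = 7421 + \left(11948 - \frac{53}{3}\right) = 7421 + \frac{35791}{3} = \frac{58054}{3}$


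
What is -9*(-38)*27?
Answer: 9234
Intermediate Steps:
-9*(-38)*27 = 342*27 = 9234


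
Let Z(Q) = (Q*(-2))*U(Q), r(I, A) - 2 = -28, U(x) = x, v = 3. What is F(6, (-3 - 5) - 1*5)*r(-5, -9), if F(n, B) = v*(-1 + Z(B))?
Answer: 26442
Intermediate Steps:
r(I, A) = -26 (r(I, A) = 2 - 28 = -26)
Z(Q) = -2*Q² (Z(Q) = (Q*(-2))*Q = (-2*Q)*Q = -2*Q²)
F(n, B) = -3 - 6*B² (F(n, B) = 3*(-1 - 2*B²) = -3 - 6*B²)
F(6, (-3 - 5) - 1*5)*r(-5, -9) = (-3 - 6*((-3 - 5) - 1*5)²)*(-26) = (-3 - 6*(-8 - 5)²)*(-26) = (-3 - 6*(-13)²)*(-26) = (-3 - 6*169)*(-26) = (-3 - 1014)*(-26) = -1017*(-26) = 26442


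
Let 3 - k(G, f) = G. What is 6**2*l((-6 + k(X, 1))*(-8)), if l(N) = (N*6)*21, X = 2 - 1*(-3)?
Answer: 290304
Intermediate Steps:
X = 5 (X = 2 + 3 = 5)
k(G, f) = 3 - G
l(N) = 126*N (l(N) = (6*N)*21 = 126*N)
6**2*l((-6 + k(X, 1))*(-8)) = 6**2*(126*((-6 + (3 - 1*5))*(-8))) = 36*(126*((-6 + (3 - 5))*(-8))) = 36*(126*((-6 - 2)*(-8))) = 36*(126*(-8*(-8))) = 36*(126*64) = 36*8064 = 290304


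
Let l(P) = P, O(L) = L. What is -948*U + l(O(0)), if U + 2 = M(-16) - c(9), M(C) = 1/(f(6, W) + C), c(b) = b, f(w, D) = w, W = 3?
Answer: 52614/5 ≈ 10523.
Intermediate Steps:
M(C) = 1/(6 + C)
U = -111/10 (U = -2 + (1/(6 - 16) - 1*9) = -2 + (1/(-10) - 9) = -2 + (-⅒ - 9) = -2 - 91/10 = -111/10 ≈ -11.100)
-948*U + l(O(0)) = -948*(-111/10) + 0 = 52614/5 + 0 = 52614/5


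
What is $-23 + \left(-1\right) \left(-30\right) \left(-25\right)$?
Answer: $-773$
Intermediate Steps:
$-23 + \left(-1\right) \left(-30\right) \left(-25\right) = -23 + 30 \left(-25\right) = -23 - 750 = -773$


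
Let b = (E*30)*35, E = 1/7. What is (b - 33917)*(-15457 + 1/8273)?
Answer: 4317980787920/8273 ≈ 5.2194e+8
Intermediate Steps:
E = ⅐ ≈ 0.14286
b = 150 (b = ((⅐)*30)*35 = (30/7)*35 = 150)
(b - 33917)*(-15457 + 1/8273) = (150 - 33917)*(-15457 + 1/8273) = -33767*(-15457 + 1/8273) = -33767*(-127875760/8273) = 4317980787920/8273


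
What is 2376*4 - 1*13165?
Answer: -3661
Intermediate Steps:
2376*4 - 1*13165 = 9504 - 13165 = -3661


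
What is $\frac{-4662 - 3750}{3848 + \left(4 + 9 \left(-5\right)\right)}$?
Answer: $- \frac{2804}{1269} \approx -2.2096$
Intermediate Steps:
$\frac{-4662 - 3750}{3848 + \left(4 + 9 \left(-5\right)\right)} = - \frac{8412}{3848 + \left(4 - 45\right)} = - \frac{8412}{3848 - 41} = - \frac{8412}{3807} = \left(-8412\right) \frac{1}{3807} = - \frac{2804}{1269}$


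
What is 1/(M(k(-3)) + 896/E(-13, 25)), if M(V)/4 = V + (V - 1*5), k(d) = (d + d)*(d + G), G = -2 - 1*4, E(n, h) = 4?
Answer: 1/636 ≈ 0.0015723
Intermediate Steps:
G = -6 (G = -2 - 4 = -6)
k(d) = 2*d*(-6 + d) (k(d) = (d + d)*(d - 6) = (2*d)*(-6 + d) = 2*d*(-6 + d))
M(V) = -20 + 8*V (M(V) = 4*(V + (V - 1*5)) = 4*(V + (V - 5)) = 4*(V + (-5 + V)) = 4*(-5 + 2*V) = -20 + 8*V)
1/(M(k(-3)) + 896/E(-13, 25)) = 1/((-20 + 8*(2*(-3)*(-6 - 3))) + 896/4) = 1/((-20 + 8*(2*(-3)*(-9))) + 896*(¼)) = 1/((-20 + 8*54) + 224) = 1/((-20 + 432) + 224) = 1/(412 + 224) = 1/636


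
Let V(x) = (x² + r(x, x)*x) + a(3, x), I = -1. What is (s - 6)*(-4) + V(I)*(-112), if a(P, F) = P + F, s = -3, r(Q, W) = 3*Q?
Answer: -636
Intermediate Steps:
a(P, F) = F + P
V(x) = 3 + x + 4*x² (V(x) = (x² + (3*x)*x) + (x + 3) = (x² + 3*x²) + (3 + x) = 4*x² + (3 + x) = 3 + x + 4*x²)
(s - 6)*(-4) + V(I)*(-112) = (-3 - 6)*(-4) + (3 - 1 + 4*(-1)²)*(-112) = -9*(-4) + (3 - 1 + 4*1)*(-112) = 36 + (3 - 1 + 4)*(-112) = 36 + 6*(-112) = 36 - 672 = -636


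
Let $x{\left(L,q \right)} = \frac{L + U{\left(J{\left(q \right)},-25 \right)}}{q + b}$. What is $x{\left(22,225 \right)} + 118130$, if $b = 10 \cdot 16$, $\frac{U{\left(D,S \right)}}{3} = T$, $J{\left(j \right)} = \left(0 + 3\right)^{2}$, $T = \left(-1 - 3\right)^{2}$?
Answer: $\frac{1299432}{11} \approx 1.1813 \cdot 10^{5}$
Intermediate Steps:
$T = 16$ ($T = \left(-4\right)^{2} = 16$)
$J{\left(j \right)} = 9$ ($J{\left(j \right)} = 3^{2} = 9$)
$U{\left(D,S \right)} = 48$ ($U{\left(D,S \right)} = 3 \cdot 16 = 48$)
$b = 160$
$x{\left(L,q \right)} = \frac{48 + L}{160 + q}$ ($x{\left(L,q \right)} = \frac{L + 48}{q + 160} = \frac{48 + L}{160 + q}$)
$x{\left(22,225 \right)} + 118130 = \frac{48 + 22}{160 + 225} + 118130 = \frac{1}{385} \cdot 70 + 118130 = \frac{2}{11} + 118130 = \frac{1299432}{11}$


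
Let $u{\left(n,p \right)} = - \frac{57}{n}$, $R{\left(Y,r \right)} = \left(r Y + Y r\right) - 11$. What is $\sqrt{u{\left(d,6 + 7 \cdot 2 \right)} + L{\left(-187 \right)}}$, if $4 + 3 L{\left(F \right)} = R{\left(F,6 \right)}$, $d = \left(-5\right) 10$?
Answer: $\frac{3 i \sqrt{8354}}{10} \approx 27.42 i$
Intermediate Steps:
$R{\left(Y,r \right)} = -11 + 2 Y r$ ($R{\left(Y,r \right)} = \left(Y r + Y r\right) - 11 = 2 Y r - 11 = -11 + 2 Y r$)
$d = -50$
$L{\left(F \right)} = -5 + 4 F$ ($L{\left(F \right)} = - \frac{4}{3} + \frac{-11 + 2 F 6}{3} = - \frac{4}{3} + \frac{-11 + 12 F}{3} = - \frac{4}{3} + \left(- \frac{11}{3} + 4 F\right) = -5 + 4 F$)
$\sqrt{u{\left(d,6 + 7 \cdot 2 \right)} + L{\left(-187 \right)}} = \sqrt{- \frac{57}{-50} + \left(-5 + 4 \left(-187\right)\right)} = \sqrt{\left(-57\right) \left(- \frac{1}{50}\right) - 753} = \sqrt{\frac{57}{50} - 753} = \sqrt{- \frac{37593}{50}} = \frac{3 i \sqrt{8354}}{10}$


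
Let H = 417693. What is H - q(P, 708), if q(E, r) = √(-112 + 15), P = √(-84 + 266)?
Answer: 417693 - I*√97 ≈ 4.1769e+5 - 9.8489*I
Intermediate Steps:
P = √182 ≈ 13.491
q(E, r) = I*√97 (q(E, r) = √(-97) = I*√97)
H - q(P, 708) = 417693 - I*√97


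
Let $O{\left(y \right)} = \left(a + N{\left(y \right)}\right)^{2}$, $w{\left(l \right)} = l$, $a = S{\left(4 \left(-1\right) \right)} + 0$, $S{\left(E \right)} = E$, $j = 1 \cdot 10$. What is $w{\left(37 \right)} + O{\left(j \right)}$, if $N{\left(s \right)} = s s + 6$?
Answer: $10441$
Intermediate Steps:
$j = 10$
$a = -4$ ($a = 4 \left(-1\right) + 0 = -4 + 0 = -4$)
$N{\left(s \right)} = 6 + s^{2}$ ($N{\left(s \right)} = s^{2} + 6 = 6 + s^{2}$)
$O{\left(y \right)} = \left(2 + y^{2}\right)^{2}$ ($O{\left(y \right)} = \left(-4 + \left(6 + y^{2}\right)\right)^{2} = \left(2 + y^{2}\right)^{2}$)
$w{\left(37 \right)} + O{\left(j \right)} = 37 + \left(2 + 10^{2}\right)^{2} = 37 + \left(2 + 100\right)^{2} = 37 + 102^{2} = 37 + 10404 = 10441$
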